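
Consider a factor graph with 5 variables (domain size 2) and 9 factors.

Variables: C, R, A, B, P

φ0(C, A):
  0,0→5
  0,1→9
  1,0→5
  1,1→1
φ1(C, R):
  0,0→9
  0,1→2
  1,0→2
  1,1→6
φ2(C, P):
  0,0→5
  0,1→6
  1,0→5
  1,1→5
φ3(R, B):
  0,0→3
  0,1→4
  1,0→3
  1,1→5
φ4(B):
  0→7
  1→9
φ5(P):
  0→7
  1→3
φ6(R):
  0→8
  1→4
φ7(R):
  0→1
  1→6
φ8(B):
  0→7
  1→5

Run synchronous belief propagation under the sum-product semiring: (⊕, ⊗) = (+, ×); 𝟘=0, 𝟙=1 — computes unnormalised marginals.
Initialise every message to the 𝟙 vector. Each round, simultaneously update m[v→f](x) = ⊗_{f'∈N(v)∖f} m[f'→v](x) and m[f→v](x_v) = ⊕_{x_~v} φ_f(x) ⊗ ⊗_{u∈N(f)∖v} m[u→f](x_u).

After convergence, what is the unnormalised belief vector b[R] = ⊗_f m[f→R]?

init: all messages = 𝟙 over 2 values
r1 m[φ0→C] = [14, 6]
r1 m[φ0→A] = [10, 10]
r1 m[φ1→C] = [11, 8]
r1 m[φ1→R] = [11, 8]
r1 m[φ2→C] = [11, 10]
r1 m[φ2→P] = [10, 11]
r1 m[φ3→R] = [7, 8]
r1 m[φ3→B] = [6, 9]
r1 m[φ4→B] = [7, 9]
r1 m[φ5→P] = [7, 3]
r1 m[φ6→R] = [8, 4]
r1 m[φ7→R] = [1, 6]
r1 m[φ8→B] = [7, 5]
r1 m[C→φ0] = [1, 1]
r1 m[C→φ1] = [1, 1]
r1 m[C→φ2] = [1, 1]
r1 m[R→φ1] = [1, 1]
r1 m[R→φ3] = [1, 1]
r1 m[R→φ6] = [1, 1]
r1 m[R→φ7] = [1, 1]
r1 m[A→φ0] = [1, 1]
r1 m[B→φ3] = [1, 1]
r1 m[B→φ4] = [1, 1]
r1 m[B→φ8] = [1, 1]
r1 m[P→φ2] = [1, 1]
r1 m[P→φ5] = [1, 1]
r2 m[φ0→C] = [14, 6]
r2 m[φ0→A] = [10, 10]
r2 m[φ1→C] = [11, 8]
r2 m[φ1→R] = [11, 8]
r2 m[φ2→C] = [11, 10]
r2 m[φ2→P] = [10, 11]
r2 m[φ3→R] = [7, 8]
r2 m[φ3→B] = [6, 9]
r2 m[φ4→B] = [7, 9]
r2 m[φ5→P] = [7, 3]
r2 m[φ6→R] = [8, 4]
r2 m[φ7→R] = [1, 6]
r2 m[φ8→B] = [7, 5]
r2 m[C→φ0] = [121, 80]
r2 m[C→φ1] = [154, 60]
r2 m[C→φ2] = [154, 48]
r2 m[R→φ1] = [56, 192]
r2 m[R→φ3] = [88, 192]
r2 m[R→φ6] = [77, 384]
r2 m[R→φ7] = [616, 256]
r2 m[A→φ0] = [1, 1]
r2 m[B→φ3] = [49, 45]
r2 m[B→φ4] = [42, 45]
r2 m[B→φ8] = [42, 81]
r2 m[P→φ2] = [7, 3]
r2 m[P→φ5] = [10, 11]
r3 m[φ0→C] = [14, 6]
r3 m[φ0→A] = [1005, 1169]
r3 m[φ1→C] = [888, 1264]
r3 m[φ1→R] = [1506, 668]
r3 m[φ2→C] = [53, 50]
r3 m[φ2→P] = [1010, 1164]
r3 m[φ3→R] = [327, 372]
r3 m[φ3→B] = [840, 1312]
r3 m[φ4→B] = [7, 9]
r3 m[φ5→P] = [7, 3]
r3 m[φ6→R] = [8, 4]
r3 m[φ7→R] = [1, 6]
r3 m[φ8→B] = [7, 5]
r3 m[C→φ0] = [121, 80]
r3 m[C→φ1] = [154, 60]
r3 m[C→φ2] = [154, 48]
r3 m[R→φ1] = [56, 192]
r3 m[R→φ3] = [88, 192]
r3 m[R→φ6] = [77, 384]
r3 m[R→φ7] = [616, 256]
r3 m[A→φ0] = [1, 1]
r3 m[B→φ3] = [49, 45]
r3 m[B→φ4] = [42, 45]
r3 m[B→φ8] = [42, 81]
r3 m[P→φ2] = [7, 3]
r3 m[P→φ5] = [10, 11]
r4 m[φ0→C] = [14, 6]
r4 m[φ0→A] = [1005, 1169]
r4 m[φ1→C] = [888, 1264]
r4 m[φ1→R] = [1506, 668]
r4 m[φ2→C] = [53, 50]
r4 m[φ2→P] = [1010, 1164]
r4 m[φ3→R] = [327, 372]
r4 m[φ3→B] = [840, 1312]
r4 m[φ4→B] = [7, 9]
r4 m[φ5→P] = [7, 3]
r4 m[φ6→R] = [8, 4]
r4 m[φ7→R] = [1, 6]
r4 m[φ8→B] = [7, 5]
r4 m[C→φ0] = [47064, 63200]
r4 m[C→φ1] = [742, 300]
r4 m[C→φ2] = [12432, 7584]
r4 m[R→φ1] = [2616, 8928]
r4 m[R→φ3] = [12048, 16032]
r4 m[R→φ6] = [492462, 1490976]
r4 m[R→φ7] = [3939696, 993984]
r4 m[A→φ0] = [1, 1]
r4 m[B→φ3] = [49, 45]
r4 m[B→φ4] = [5880, 6560]
r4 m[B→φ8] = [5880, 11808]
r4 m[P→φ2] = [7, 3]
r4 m[P→φ5] = [1010, 1164]
r5 m[φ0→C] = [14, 6]
r5 m[φ0→A] = [551320, 486776]
r5 m[φ1→C] = [41400, 58800]
r5 m[φ1→R] = [7278, 3284]
r5 m[φ2→C] = [53, 50]
r5 m[φ2→P] = [100080, 112512]
r5 m[φ3→R] = [327, 372]
r5 m[φ3→B] = [84240, 128352]
r5 m[φ4→B] = [7, 9]
r5 m[φ5→P] = [7, 3]
r5 m[φ6→R] = [8, 4]
r5 m[φ7→R] = [1, 6]
r5 m[φ8→B] = [7, 5]
r5 m[C→φ0] = [47064, 63200]
r5 m[C→φ1] = [742, 300]
r5 m[C→φ2] = [12432, 7584]
r5 m[R→φ1] = [2616, 8928]
r5 m[R→φ3] = [12048, 16032]
r5 m[R→φ6] = [492462, 1490976]
r5 m[R→φ7] = [3939696, 993984]
r5 m[A→φ0] = [1, 1]
r5 m[B→φ3] = [49, 45]
r5 m[B→φ4] = [5880, 6560]
r5 m[B→φ8] = [5880, 11808]
r5 m[P→φ2] = [7, 3]
r5 m[P→φ5] = [1010, 1164]
r6 m[φ0→C] = [14, 6]
r6 m[φ0→A] = [551320, 486776]
r6 m[φ1→C] = [41400, 58800]
r6 m[φ1→R] = [7278, 3284]
r6 m[φ2→C] = [53, 50]
r6 m[φ2→P] = [100080, 112512]
r6 m[φ3→R] = [327, 372]
r6 m[φ3→B] = [84240, 128352]
r6 m[φ4→B] = [7, 9]
r6 m[φ5→P] = [7, 3]
r6 m[φ6→R] = [8, 4]
r6 m[φ7→R] = [1, 6]
r6 m[φ8→B] = [7, 5]
r6 m[C→φ0] = [2194200, 2940000]
r6 m[C→φ1] = [742, 300]
r6 m[C→φ2] = [579600, 352800]
r6 m[R→φ1] = [2616, 8928]
r6 m[R→φ3] = [58224, 78816]
r6 m[R→φ6] = [2379906, 7329888]
r6 m[R→φ7] = [19039248, 4886592]
r6 m[A→φ0] = [1, 1]
r6 m[B→φ3] = [49, 45]
r6 m[B→φ4] = [589680, 641760]
r6 m[B→φ8] = [589680, 1155168]
r6 m[P→φ2] = [7, 3]
r6 m[P→φ5] = [100080, 112512]
r7 m[φ0→C] = [14, 6]
r7 m[φ0→A] = [25671000, 22687800]
r7 m[φ1→C] = [41400, 58800]
r7 m[φ1→R] = [7278, 3284]
r7 m[φ2→C] = [53, 50]
r7 m[φ2→P] = [4662000, 5241600]
r7 m[φ3→R] = [327, 372]
r7 m[φ3→B] = [411120, 626976]
r7 m[φ4→B] = [7, 9]
r7 m[φ5→P] = [7, 3]
r7 m[φ6→R] = [8, 4]
r7 m[φ7→R] = [1, 6]
r7 m[φ8→B] = [7, 5]
r7 m[C→φ0] = [2194200, 2940000]
r7 m[C→φ1] = [742, 300]
r7 m[C→φ2] = [579600, 352800]
r7 m[R→φ1] = [2616, 8928]
r7 m[R→φ3] = [58224, 78816]
r7 m[R→φ6] = [2379906, 7329888]
r7 m[R→φ7] = [19039248, 4886592]
r7 m[A→φ0] = [1, 1]
r7 m[B→φ3] = [49, 45]
r7 m[B→φ4] = [589680, 641760]
r7 m[B→φ8] = [589680, 1155168]
r7 m[P→φ2] = [7, 3]
r7 m[P→φ5] = [100080, 112512]
r8 m[φ0→C] = [14, 6]
r8 m[φ0→A] = [25671000, 22687800]
r8 m[φ1→C] = [41400, 58800]
r8 m[φ1→R] = [7278, 3284]
r8 m[φ2→C] = [53, 50]
r8 m[φ2→P] = [4662000, 5241600]
r8 m[φ3→R] = [327, 372]
r8 m[φ3→B] = [411120, 626976]
r8 m[φ4→B] = [7, 9]
r8 m[φ5→P] = [7, 3]
r8 m[φ6→R] = [8, 4]
r8 m[φ7→R] = [1, 6]
r8 m[φ8→B] = [7, 5]
r8 m[C→φ0] = [2194200, 2940000]
r8 m[C→φ1] = [742, 300]
r8 m[C→φ2] = [579600, 352800]
r8 m[R→φ1] = [2616, 8928]
r8 m[R→φ3] = [58224, 78816]
r8 m[R→φ6] = [2379906, 7329888]
r8 m[R→φ7] = [19039248, 4886592]
r8 m[A→φ0] = [1, 1]
r8 m[B→φ3] = [49, 45]
r8 m[B→φ4] = [2877840, 3134880]
r8 m[B→φ8] = [2877840, 5642784]
r8 m[P→φ2] = [7, 3]
r8 m[P→φ5] = [4662000, 5241600]
r9 m[φ0→C] = [14, 6]
r9 m[φ0→A] = [25671000, 22687800]
r9 m[φ1→C] = [41400, 58800]
r9 m[φ1→R] = [7278, 3284]
r9 m[φ2→C] = [53, 50]
r9 m[φ2→P] = [4662000, 5241600]
r9 m[φ3→R] = [327, 372]
r9 m[φ3→B] = [411120, 626976]
r9 m[φ4→B] = [7, 9]
r9 m[φ5→P] = [7, 3]
r9 m[φ6→R] = [8, 4]
r9 m[φ7→R] = [1, 6]
r9 m[φ8→B] = [7, 5]
r9 m[C→φ0] = [2194200, 2940000]
r9 m[C→φ1] = [742, 300]
r9 m[C→φ2] = [579600, 352800]
r9 m[R→φ1] = [2616, 8928]
r9 m[R→φ3] = [58224, 78816]
r9 m[R→φ6] = [2379906, 7329888]
r9 m[R→φ7] = [19039248, 4886592]
r9 m[A→φ0] = [1, 1]
r9 m[B→φ3] = [49, 45]
r9 m[B→φ4] = [2877840, 3134880]
r9 m[B→φ8] = [2877840, 5642784]
r9 m[P→φ2] = [7, 3]
r9 m[P→φ5] = [4662000, 5241600]
fixed point reached at round 9
b[R] = ⊗ incoming = [19039248, 29319552]

b[R] = [19039248, 29319552]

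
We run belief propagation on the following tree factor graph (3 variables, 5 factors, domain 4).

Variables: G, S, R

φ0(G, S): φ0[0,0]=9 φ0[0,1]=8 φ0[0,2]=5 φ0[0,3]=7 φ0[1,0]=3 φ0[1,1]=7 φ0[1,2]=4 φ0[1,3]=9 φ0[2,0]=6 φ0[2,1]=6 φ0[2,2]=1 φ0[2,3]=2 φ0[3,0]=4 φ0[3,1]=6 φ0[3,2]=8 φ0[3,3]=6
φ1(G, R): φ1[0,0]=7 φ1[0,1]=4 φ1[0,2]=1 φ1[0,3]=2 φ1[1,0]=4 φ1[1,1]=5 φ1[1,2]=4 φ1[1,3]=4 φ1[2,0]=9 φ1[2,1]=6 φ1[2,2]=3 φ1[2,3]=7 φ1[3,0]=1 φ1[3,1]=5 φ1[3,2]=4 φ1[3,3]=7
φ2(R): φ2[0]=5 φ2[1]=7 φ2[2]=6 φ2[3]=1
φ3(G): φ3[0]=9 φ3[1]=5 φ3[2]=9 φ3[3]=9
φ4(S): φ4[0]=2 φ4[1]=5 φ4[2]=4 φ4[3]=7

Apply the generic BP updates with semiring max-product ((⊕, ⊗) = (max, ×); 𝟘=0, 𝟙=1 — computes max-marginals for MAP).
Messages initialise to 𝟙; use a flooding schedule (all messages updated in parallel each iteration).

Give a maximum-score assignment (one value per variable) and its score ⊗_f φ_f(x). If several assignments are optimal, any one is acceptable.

assignment: (G=0, S=3, R=0); score = 15435

init: all messages = 𝟙 over 4 values
r1 m[φ0→G] = [9, 9, 6, 8]
r1 m[φ0→S] = [9, 8, 8, 9]
r1 m[φ1→G] = [7, 5, 9, 7]
r1 m[φ1→R] = [9, 6, 4, 7]
r1 m[φ2→R] = [5, 7, 6, 1]
r1 m[φ3→G] = [9, 5, 9, 9]
r1 m[φ4→S] = [2, 5, 4, 7]
r1 m[G→φ0] = [1, 1, 1, 1]
r1 m[G→φ1] = [1, 1, 1, 1]
r1 m[G→φ3] = [1, 1, 1, 1]
r1 m[S→φ0] = [1, 1, 1, 1]
r1 m[S→φ4] = [1, 1, 1, 1]
r1 m[R→φ1] = [1, 1, 1, 1]
r1 m[R→φ2] = [1, 1, 1, 1]
r2 m[φ0→G] = [9, 9, 6, 8]
r2 m[φ0→S] = [9, 8, 8, 9]
r2 m[φ1→G] = [7, 5, 9, 7]
r2 m[φ1→R] = [9, 6, 4, 7]
r2 m[φ2→R] = [5, 7, 6, 1]
r2 m[φ3→G] = [9, 5, 9, 9]
r2 m[φ4→S] = [2, 5, 4, 7]
r2 m[G→φ0] = [63, 25, 81, 63]
r2 m[G→φ1] = [81, 45, 54, 72]
r2 m[G→φ3] = [63, 45, 54, 56]
r2 m[S→φ0] = [2, 5, 4, 7]
r2 m[S→φ4] = [9, 8, 8, 9]
r2 m[R→φ1] = [5, 7, 6, 1]
r2 m[R→φ2] = [9, 6, 4, 7]
r3 m[φ0→G] = [49, 63, 30, 42]
r3 m[φ0→S] = [567, 504, 504, 441]
r3 m[φ1→G] = [35, 35, 45, 35]
r3 m[φ1→R] = [567, 360, 288, 504]
r3 m[φ2→R] = [5, 7, 6, 1]
r3 m[φ3→G] = [9, 5, 9, 9]
r3 m[φ4→S] = [2, 5, 4, 7]
r3 m[G→φ0] = [63, 25, 81, 63]
r3 m[G→φ1] = [81, 45, 54, 72]
r3 m[G→φ3] = [63, 45, 54, 56]
r3 m[S→φ0] = [2, 5, 4, 7]
r3 m[S→φ4] = [9, 8, 8, 9]
r3 m[R→φ1] = [5, 7, 6, 1]
r3 m[R→φ2] = [9, 6, 4, 7]
r4 m[φ0→G] = [49, 63, 30, 42]
r4 m[φ0→S] = [567, 504, 504, 441]
r4 m[φ1→G] = [35, 35, 45, 35]
r4 m[φ1→R] = [567, 360, 288, 504]
r4 m[φ2→R] = [5, 7, 6, 1]
r4 m[φ3→G] = [9, 5, 9, 9]
r4 m[φ4→S] = [2, 5, 4, 7]
r4 m[G→φ0] = [315, 175, 405, 315]
r4 m[G→φ1] = [441, 315, 270, 378]
r4 m[G→φ3] = [1715, 2205, 1350, 1470]
r4 m[S→φ0] = [2, 5, 4, 7]
r4 m[S→φ4] = [567, 504, 504, 441]
r4 m[R→φ1] = [5, 7, 6, 1]
r4 m[R→φ2] = [567, 360, 288, 504]
r5 m[φ0→G] = [49, 63, 30, 42]
r5 m[φ0→S] = [2835, 2520, 2520, 2205]
r5 m[φ1→G] = [35, 35, 45, 35]
r5 m[φ1→R] = [3087, 1890, 1512, 2646]
r5 m[φ2→R] = [5, 7, 6, 1]
r5 m[φ3→G] = [9, 5, 9, 9]
r5 m[φ4→S] = [2, 5, 4, 7]
r5 m[G→φ0] = [315, 175, 405, 315]
r5 m[G→φ1] = [441, 315, 270, 378]
r5 m[G→φ3] = [1715, 2205, 1350, 1470]
r5 m[S→φ0] = [2, 5, 4, 7]
r5 m[S→φ4] = [567, 504, 504, 441]
r5 m[R→φ1] = [5, 7, 6, 1]
r5 m[R→φ2] = [567, 360, 288, 504]
r6 m[φ0→G] = [49, 63, 30, 42]
r6 m[φ0→S] = [2835, 2520, 2520, 2205]
r6 m[φ1→G] = [35, 35, 45, 35]
r6 m[φ1→R] = [3087, 1890, 1512, 2646]
r6 m[φ2→R] = [5, 7, 6, 1]
r6 m[φ3→G] = [9, 5, 9, 9]
r6 m[φ4→S] = [2, 5, 4, 7]
r6 m[G→φ0] = [315, 175, 405, 315]
r6 m[G→φ1] = [441, 315, 270, 378]
r6 m[G→φ3] = [1715, 2205, 1350, 1470]
r6 m[S→φ0] = [2, 5, 4, 7]
r6 m[S→φ4] = [2835, 2520, 2520, 2205]
r6 m[R→φ1] = [5, 7, 6, 1]
r6 m[R→φ2] = [3087, 1890, 1512, 2646]
r7 m[φ0→G] = [49, 63, 30, 42]
r7 m[φ0→S] = [2835, 2520, 2520, 2205]
r7 m[φ1→G] = [35, 35, 45, 35]
r7 m[φ1→R] = [3087, 1890, 1512, 2646]
r7 m[φ2→R] = [5, 7, 6, 1]
r7 m[φ3→G] = [9, 5, 9, 9]
r7 m[φ4→S] = [2, 5, 4, 7]
r7 m[G→φ0] = [315, 175, 405, 315]
r7 m[G→φ1] = [441, 315, 270, 378]
r7 m[G→φ3] = [1715, 2205, 1350, 1470]
r7 m[S→φ0] = [2, 5, 4, 7]
r7 m[S→φ4] = [2835, 2520, 2520, 2205]
r7 m[R→φ1] = [5, 7, 6, 1]
r7 m[R→φ2] = [3087, 1890, 1512, 2646]
fixed point reached at round 7
traceback from G: (G=0, S=3, R=0), score=15435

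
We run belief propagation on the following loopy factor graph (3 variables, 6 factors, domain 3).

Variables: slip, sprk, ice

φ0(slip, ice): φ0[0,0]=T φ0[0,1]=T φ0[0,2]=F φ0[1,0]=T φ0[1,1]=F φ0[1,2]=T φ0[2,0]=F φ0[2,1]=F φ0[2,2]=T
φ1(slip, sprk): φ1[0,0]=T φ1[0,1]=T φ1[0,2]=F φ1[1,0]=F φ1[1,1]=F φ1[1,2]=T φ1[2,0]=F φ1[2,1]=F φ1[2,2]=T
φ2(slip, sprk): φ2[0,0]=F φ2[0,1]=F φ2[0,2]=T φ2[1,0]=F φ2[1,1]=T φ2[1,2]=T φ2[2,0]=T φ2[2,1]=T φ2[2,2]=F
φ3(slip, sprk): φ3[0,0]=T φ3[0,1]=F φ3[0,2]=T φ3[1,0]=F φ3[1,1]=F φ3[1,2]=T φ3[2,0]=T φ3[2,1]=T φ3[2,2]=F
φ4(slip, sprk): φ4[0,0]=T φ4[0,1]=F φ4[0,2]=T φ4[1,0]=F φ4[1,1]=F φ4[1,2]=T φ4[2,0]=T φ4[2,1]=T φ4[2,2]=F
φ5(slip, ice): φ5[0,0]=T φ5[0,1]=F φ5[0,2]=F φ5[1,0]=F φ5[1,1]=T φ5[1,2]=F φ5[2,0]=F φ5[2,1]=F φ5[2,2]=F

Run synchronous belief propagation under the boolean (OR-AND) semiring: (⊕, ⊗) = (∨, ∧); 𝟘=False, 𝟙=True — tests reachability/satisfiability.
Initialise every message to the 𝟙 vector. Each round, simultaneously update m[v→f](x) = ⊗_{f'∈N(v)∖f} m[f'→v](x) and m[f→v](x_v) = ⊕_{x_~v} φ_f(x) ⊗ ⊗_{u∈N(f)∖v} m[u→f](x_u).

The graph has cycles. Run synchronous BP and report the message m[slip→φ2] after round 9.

init: all messages = 𝟙 over 3 values
r1 m[φ0→slip] = [T, T, T]
r1 m[φ0→ice] = [T, T, T]
r1 m[φ1→slip] = [T, T, T]
r1 m[φ1→sprk] = [T, T, T]
r1 m[φ2→slip] = [T, T, T]
r1 m[φ2→sprk] = [T, T, T]
r1 m[φ3→slip] = [T, T, T]
r1 m[φ3→sprk] = [T, T, T]
r1 m[φ4→slip] = [T, T, T]
r1 m[φ4→sprk] = [T, T, T]
r1 m[φ5→slip] = [T, T, F]
r1 m[φ5→ice] = [T, T, F]
r1 m[slip→φ0] = [T, T, T]
r1 m[slip→φ1] = [T, T, T]
r1 m[slip→φ2] = [T, T, T]
r1 m[slip→φ3] = [T, T, T]
r1 m[slip→φ4] = [T, T, T]
r1 m[slip→φ5] = [T, T, T]
r1 m[sprk→φ1] = [T, T, T]
r1 m[sprk→φ2] = [T, T, T]
r1 m[sprk→φ3] = [T, T, T]
r1 m[sprk→φ4] = [T, T, T]
r1 m[ice→φ0] = [T, T, T]
r1 m[ice→φ5] = [T, T, T]
r2 m[φ0→slip] = [T, T, T]
r2 m[φ0→ice] = [T, T, T]
r2 m[φ1→slip] = [T, T, T]
r2 m[φ1→sprk] = [T, T, T]
r2 m[φ2→slip] = [T, T, T]
r2 m[φ2→sprk] = [T, T, T]
r2 m[φ3→slip] = [T, T, T]
r2 m[φ3→sprk] = [T, T, T]
r2 m[φ4→slip] = [T, T, T]
r2 m[φ4→sprk] = [T, T, T]
r2 m[φ5→slip] = [T, T, F]
r2 m[φ5→ice] = [T, T, F]
r2 m[slip→φ0] = [T, T, F]
r2 m[slip→φ1] = [T, T, F]
r2 m[slip→φ2] = [T, T, F]
r2 m[slip→φ3] = [T, T, F]
r2 m[slip→φ4] = [T, T, F]
r2 m[slip→φ5] = [T, T, T]
r2 m[sprk→φ1] = [T, T, T]
r2 m[sprk→φ2] = [T, T, T]
r2 m[sprk→φ3] = [T, T, T]
r2 m[sprk→φ4] = [T, T, T]
r2 m[ice→φ0] = [T, T, F]
r2 m[ice→φ5] = [T, T, T]
r3 m[φ0→slip] = [T, T, F]
r3 m[φ0→ice] = [T, T, T]
r3 m[φ1→slip] = [T, T, T]
r3 m[φ1→sprk] = [T, T, T]
r3 m[φ2→slip] = [T, T, T]
r3 m[φ2→sprk] = [F, T, T]
r3 m[φ3→slip] = [T, T, T]
r3 m[φ3→sprk] = [T, F, T]
r3 m[φ4→slip] = [T, T, T]
r3 m[φ4→sprk] = [T, F, T]
r3 m[φ5→slip] = [T, T, F]
r3 m[φ5→ice] = [T, T, F]
r3 m[slip→φ0] = [T, T, F]
r3 m[slip→φ1] = [T, T, F]
r3 m[slip→φ2] = [T, T, F]
r3 m[slip→φ3] = [T, T, F]
r3 m[slip→φ4] = [T, T, F]
r3 m[slip→φ5] = [T, T, T]
r3 m[sprk→φ1] = [T, T, T]
r3 m[sprk→φ2] = [T, T, T]
r3 m[sprk→φ3] = [T, T, T]
r3 m[sprk→φ4] = [T, T, T]
r3 m[ice→φ0] = [T, T, F]
r3 m[ice→φ5] = [T, T, T]
r4 m[φ0→slip] = [T, T, F]
r4 m[φ0→ice] = [T, T, T]
r4 m[φ1→slip] = [T, T, T]
r4 m[φ1→sprk] = [T, T, T]
r4 m[φ2→slip] = [T, T, T]
r4 m[φ2→sprk] = [F, T, T]
r4 m[φ3→slip] = [T, T, T]
r4 m[φ3→sprk] = [T, F, T]
r4 m[φ4→slip] = [T, T, T]
r4 m[φ4→sprk] = [T, F, T]
r4 m[φ5→slip] = [T, T, F]
r4 m[φ5→ice] = [T, T, F]
r4 m[slip→φ0] = [T, T, F]
r4 m[slip→φ1] = [T, T, F]
r4 m[slip→φ2] = [T, T, F]
r4 m[slip→φ3] = [T, T, F]
r4 m[slip→φ4] = [T, T, F]
r4 m[slip→φ5] = [T, T, F]
r4 m[sprk→φ1] = [F, F, T]
r4 m[sprk→φ2] = [T, F, T]
r4 m[sprk→φ3] = [F, F, T]
r4 m[sprk→φ4] = [F, F, T]
r4 m[ice→φ0] = [T, T, F]
r4 m[ice→φ5] = [T, T, T]
r5 m[φ0→slip] = [T, T, F]
r5 m[φ0→ice] = [T, T, T]
r5 m[φ1→slip] = [F, T, T]
r5 m[φ1→sprk] = [T, T, T]
r5 m[φ2→slip] = [T, T, T]
r5 m[φ2→sprk] = [F, T, T]
r5 m[φ3→slip] = [T, T, F]
r5 m[φ3→sprk] = [T, F, T]
r5 m[φ4→slip] = [T, T, F]
r5 m[φ4→sprk] = [T, F, T]
r5 m[φ5→slip] = [T, T, F]
r5 m[φ5→ice] = [T, T, F]
r5 m[slip→φ0] = [T, T, F]
r5 m[slip→φ1] = [T, T, F]
r5 m[slip→φ2] = [T, T, F]
r5 m[slip→φ3] = [T, T, F]
r5 m[slip→φ4] = [T, T, F]
r5 m[slip→φ5] = [T, T, F]
r5 m[sprk→φ1] = [F, F, T]
r5 m[sprk→φ2] = [T, F, T]
r5 m[sprk→φ3] = [F, F, T]
r5 m[sprk→φ4] = [F, F, T]
r5 m[ice→φ0] = [T, T, F]
r5 m[ice→φ5] = [T, T, T]
r6 m[φ0→slip] = [T, T, F]
r6 m[φ0→ice] = [T, T, T]
r6 m[φ1→slip] = [F, T, T]
r6 m[φ1→sprk] = [T, T, T]
r6 m[φ2→slip] = [T, T, T]
r6 m[φ2→sprk] = [F, T, T]
r6 m[φ3→slip] = [T, T, F]
r6 m[φ3→sprk] = [T, F, T]
r6 m[φ4→slip] = [T, T, F]
r6 m[φ4→sprk] = [T, F, T]
r6 m[φ5→slip] = [T, T, F]
r6 m[φ5→ice] = [T, T, F]
r6 m[slip→φ0] = [F, T, F]
r6 m[slip→φ1] = [T, T, F]
r6 m[slip→φ2] = [F, T, F]
r6 m[slip→φ3] = [F, T, F]
r6 m[slip→φ4] = [F, T, F]
r6 m[slip→φ5] = [F, T, F]
r6 m[sprk→φ1] = [F, F, T]
r6 m[sprk→φ2] = [T, F, T]
r6 m[sprk→φ3] = [F, F, T]
r6 m[sprk→φ4] = [F, F, T]
r6 m[ice→φ0] = [T, T, F]
r6 m[ice→φ5] = [T, T, T]
r7 m[φ0→slip] = [T, T, F]
r7 m[φ0→ice] = [T, F, T]
r7 m[φ1→slip] = [F, T, T]
r7 m[φ1→sprk] = [T, T, T]
r7 m[φ2→slip] = [T, T, T]
r7 m[φ2→sprk] = [F, T, T]
r7 m[φ3→slip] = [T, T, F]
r7 m[φ3→sprk] = [F, F, T]
r7 m[φ4→slip] = [T, T, F]
r7 m[φ4→sprk] = [F, F, T]
r7 m[φ5→slip] = [T, T, F]
r7 m[φ5→ice] = [F, T, F]
r7 m[slip→φ0] = [F, T, F]
r7 m[slip→φ1] = [T, T, F]
r7 m[slip→φ2] = [F, T, F]
r7 m[slip→φ3] = [F, T, F]
r7 m[slip→φ4] = [F, T, F]
r7 m[slip→φ5] = [F, T, F]
r7 m[sprk→φ1] = [F, F, T]
r7 m[sprk→φ2] = [T, F, T]
r7 m[sprk→φ3] = [F, F, T]
r7 m[sprk→φ4] = [F, F, T]
r7 m[ice→φ0] = [T, T, F]
r7 m[ice→φ5] = [T, T, T]
r8 m[φ0→slip] = [T, T, F]
r8 m[φ0→ice] = [T, F, T]
r8 m[φ1→slip] = [F, T, T]
r8 m[φ1→sprk] = [T, T, T]
r8 m[φ2→slip] = [T, T, T]
r8 m[φ2→sprk] = [F, T, T]
r8 m[φ3→slip] = [T, T, F]
r8 m[φ3→sprk] = [F, F, T]
r8 m[φ4→slip] = [T, T, F]
r8 m[φ4→sprk] = [F, F, T]
r8 m[φ5→slip] = [T, T, F]
r8 m[φ5→ice] = [F, T, F]
r8 m[slip→φ0] = [F, T, F]
r8 m[slip→φ1] = [T, T, F]
r8 m[slip→φ2] = [F, T, F]
r8 m[slip→φ3] = [F, T, F]
r8 m[slip→φ4] = [F, T, F]
r8 m[slip→φ5] = [F, T, F]
r8 m[sprk→φ1] = [F, F, T]
r8 m[sprk→φ2] = [F, F, T]
r8 m[sprk→φ3] = [F, F, T]
r8 m[sprk→φ4] = [F, F, T]
r8 m[ice→φ0] = [F, T, F]
r8 m[ice→φ5] = [T, F, T]
r9 m[φ0→slip] = [T, F, F]
r9 m[φ0→ice] = [T, F, T]
r9 m[φ1→slip] = [F, T, T]
r9 m[φ1→sprk] = [T, T, T]
r9 m[φ2→slip] = [T, T, F]
r9 m[φ2→sprk] = [F, T, T]
r9 m[φ3→slip] = [T, T, F]
r9 m[φ3→sprk] = [F, F, T]
r9 m[φ4→slip] = [T, T, F]
r9 m[φ4→sprk] = [F, F, T]
r9 m[φ5→slip] = [T, F, F]
r9 m[φ5→ice] = [F, T, F]
r9 m[slip→φ0] = [F, T, F]
r9 m[slip→φ1] = [T, T, F]
r9 m[slip→φ2] = [F, T, F]
r9 m[slip→φ3] = [F, T, F]
r9 m[slip→φ4] = [F, T, F]
r9 m[slip→φ5] = [F, T, F]
r9 m[sprk→φ1] = [F, F, T]
r9 m[sprk→φ2] = [F, F, T]
r9 m[sprk→φ3] = [F, F, T]
r9 m[sprk→φ4] = [F, F, T]
r9 m[ice→φ0] = [F, T, F]
r9 m[ice→φ5] = [T, F, T]

message @ round 9 = [F, T, F]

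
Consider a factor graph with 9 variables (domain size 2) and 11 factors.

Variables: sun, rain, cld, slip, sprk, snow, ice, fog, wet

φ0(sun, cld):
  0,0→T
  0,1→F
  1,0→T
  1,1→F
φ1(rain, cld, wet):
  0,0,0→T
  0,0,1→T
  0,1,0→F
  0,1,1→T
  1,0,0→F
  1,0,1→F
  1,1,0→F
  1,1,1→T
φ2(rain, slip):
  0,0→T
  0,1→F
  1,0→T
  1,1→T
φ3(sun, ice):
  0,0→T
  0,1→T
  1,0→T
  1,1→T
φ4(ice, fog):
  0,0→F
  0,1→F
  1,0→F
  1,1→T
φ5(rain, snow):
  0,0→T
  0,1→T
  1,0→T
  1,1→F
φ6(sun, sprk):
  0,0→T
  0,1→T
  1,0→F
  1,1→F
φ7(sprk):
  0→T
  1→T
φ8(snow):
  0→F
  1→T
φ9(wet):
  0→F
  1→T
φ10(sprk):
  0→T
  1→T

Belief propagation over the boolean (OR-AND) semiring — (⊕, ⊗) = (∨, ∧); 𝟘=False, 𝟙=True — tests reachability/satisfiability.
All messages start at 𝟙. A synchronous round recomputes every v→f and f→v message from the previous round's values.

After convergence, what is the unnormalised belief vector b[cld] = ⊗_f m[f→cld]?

init: all messages = 𝟙 over 2 values
r1 m[φ0→sun] = [T, T]
r1 m[φ0→cld] = [T, F]
r1 m[φ1→rain] = [T, T]
r1 m[φ1→cld] = [T, T]
r1 m[φ1→wet] = [T, T]
r1 m[φ2→rain] = [T, T]
r1 m[φ2→slip] = [T, T]
r1 m[φ3→sun] = [T, T]
r1 m[φ3→ice] = [T, T]
r1 m[φ4→ice] = [F, T]
r1 m[φ4→fog] = [F, T]
r1 m[φ5→rain] = [T, T]
r1 m[φ5→snow] = [T, T]
r1 m[φ6→sun] = [T, F]
r1 m[φ6→sprk] = [T, T]
r1 m[φ7→sprk] = [T, T]
r1 m[φ8→snow] = [F, T]
r1 m[φ9→wet] = [F, T]
r1 m[φ10→sprk] = [T, T]
r1 m[sun→φ0] = [T, T]
r1 m[sun→φ3] = [T, T]
r1 m[sun→φ6] = [T, T]
r1 m[rain→φ1] = [T, T]
r1 m[rain→φ2] = [T, T]
r1 m[rain→φ5] = [T, T]
r1 m[cld→φ0] = [T, T]
r1 m[cld→φ1] = [T, T]
r1 m[slip→φ2] = [T, T]
r1 m[sprk→φ6] = [T, T]
r1 m[sprk→φ7] = [T, T]
r1 m[sprk→φ10] = [T, T]
r1 m[snow→φ5] = [T, T]
r1 m[snow→φ8] = [T, T]
r1 m[ice→φ3] = [T, T]
r1 m[ice→φ4] = [T, T]
r1 m[fog→φ4] = [T, T]
r1 m[wet→φ1] = [T, T]
r1 m[wet→φ9] = [T, T]
r2 m[φ0→sun] = [T, T]
r2 m[φ0→cld] = [T, F]
r2 m[φ1→rain] = [T, T]
r2 m[φ1→cld] = [T, T]
r2 m[φ1→wet] = [T, T]
r2 m[φ2→rain] = [T, T]
r2 m[φ2→slip] = [T, T]
r2 m[φ3→sun] = [T, T]
r2 m[φ3→ice] = [T, T]
r2 m[φ4→ice] = [F, T]
r2 m[φ4→fog] = [F, T]
r2 m[φ5→rain] = [T, T]
r2 m[φ5→snow] = [T, T]
r2 m[φ6→sun] = [T, F]
r2 m[φ6→sprk] = [T, T]
r2 m[φ7→sprk] = [T, T]
r2 m[φ8→snow] = [F, T]
r2 m[φ9→wet] = [F, T]
r2 m[φ10→sprk] = [T, T]
r2 m[sun→φ0] = [T, F]
r2 m[sun→φ3] = [T, F]
r2 m[sun→φ6] = [T, T]
r2 m[rain→φ1] = [T, T]
r2 m[rain→φ2] = [T, T]
r2 m[rain→φ5] = [T, T]
r2 m[cld→φ0] = [T, T]
r2 m[cld→φ1] = [T, F]
r2 m[slip→φ2] = [T, T]
r2 m[sprk→φ6] = [T, T]
r2 m[sprk→φ7] = [T, T]
r2 m[sprk→φ10] = [T, T]
r2 m[snow→φ5] = [F, T]
r2 m[snow→φ8] = [T, T]
r2 m[ice→φ3] = [F, T]
r2 m[ice→φ4] = [T, T]
r2 m[fog→φ4] = [T, T]
r2 m[wet→φ1] = [F, T]
r2 m[wet→φ9] = [T, T]
r3 m[φ0→sun] = [T, T]
r3 m[φ0→cld] = [T, F]
r3 m[φ1→rain] = [T, F]
r3 m[φ1→cld] = [T, T]
r3 m[φ1→wet] = [T, T]
r3 m[φ2→rain] = [T, T]
r3 m[φ2→slip] = [T, T]
r3 m[φ3→sun] = [T, T]
r3 m[φ3→ice] = [T, T]
r3 m[φ4→ice] = [F, T]
r3 m[φ4→fog] = [F, T]
r3 m[φ5→rain] = [T, F]
r3 m[φ5→snow] = [T, T]
r3 m[φ6→sun] = [T, F]
r3 m[φ6→sprk] = [T, T]
r3 m[φ7→sprk] = [T, T]
r3 m[φ8→snow] = [F, T]
r3 m[φ9→wet] = [F, T]
r3 m[φ10→sprk] = [T, T]
r3 m[sun→φ0] = [T, F]
r3 m[sun→φ3] = [T, F]
r3 m[sun→φ6] = [T, T]
r3 m[rain→φ1] = [T, T]
r3 m[rain→φ2] = [T, T]
r3 m[rain→φ5] = [T, T]
r3 m[cld→φ0] = [T, T]
r3 m[cld→φ1] = [T, F]
r3 m[slip→φ2] = [T, T]
r3 m[sprk→φ6] = [T, T]
r3 m[sprk→φ7] = [T, T]
r3 m[sprk→φ10] = [T, T]
r3 m[snow→φ5] = [F, T]
r3 m[snow→φ8] = [T, T]
r3 m[ice→φ3] = [F, T]
r3 m[ice→φ4] = [T, T]
r3 m[fog→φ4] = [T, T]
r3 m[wet→φ1] = [F, T]
r3 m[wet→φ9] = [T, T]
r4 m[φ0→sun] = [T, T]
r4 m[φ0→cld] = [T, F]
r4 m[φ1→rain] = [T, F]
r4 m[φ1→cld] = [T, T]
r4 m[φ1→wet] = [T, T]
r4 m[φ2→rain] = [T, T]
r4 m[φ2→slip] = [T, T]
r4 m[φ3→sun] = [T, T]
r4 m[φ3→ice] = [T, T]
r4 m[φ4→ice] = [F, T]
r4 m[φ4→fog] = [F, T]
r4 m[φ5→rain] = [T, F]
r4 m[φ5→snow] = [T, T]
r4 m[φ6→sun] = [T, F]
r4 m[φ6→sprk] = [T, T]
r4 m[φ7→sprk] = [T, T]
r4 m[φ8→snow] = [F, T]
r4 m[φ9→wet] = [F, T]
r4 m[φ10→sprk] = [T, T]
r4 m[sun→φ0] = [T, F]
r4 m[sun→φ3] = [T, F]
r4 m[sun→φ6] = [T, T]
r4 m[rain→φ1] = [T, F]
r4 m[rain→φ2] = [T, F]
r4 m[rain→φ5] = [T, F]
r4 m[cld→φ0] = [T, T]
r4 m[cld→φ1] = [T, F]
r4 m[slip→φ2] = [T, T]
r4 m[sprk→φ6] = [T, T]
r4 m[sprk→φ7] = [T, T]
r4 m[sprk→φ10] = [T, T]
r4 m[snow→φ5] = [F, T]
r4 m[snow→φ8] = [T, T]
r4 m[ice→φ3] = [F, T]
r4 m[ice→φ4] = [T, T]
r4 m[fog→φ4] = [T, T]
r4 m[wet→φ1] = [F, T]
r4 m[wet→φ9] = [T, T]
r5 m[φ0→sun] = [T, T]
r5 m[φ0→cld] = [T, F]
r5 m[φ1→rain] = [T, F]
r5 m[φ1→cld] = [T, T]
r5 m[φ1→wet] = [T, T]
r5 m[φ2→rain] = [T, T]
r5 m[φ2→slip] = [T, F]
r5 m[φ3→sun] = [T, T]
r5 m[φ3→ice] = [T, T]
r5 m[φ4→ice] = [F, T]
r5 m[φ4→fog] = [F, T]
r5 m[φ5→rain] = [T, F]
r5 m[φ5→snow] = [T, T]
r5 m[φ6→sun] = [T, F]
r5 m[φ6→sprk] = [T, T]
r5 m[φ7→sprk] = [T, T]
r5 m[φ8→snow] = [F, T]
r5 m[φ9→wet] = [F, T]
r5 m[φ10→sprk] = [T, T]
r5 m[sun→φ0] = [T, F]
r5 m[sun→φ3] = [T, F]
r5 m[sun→φ6] = [T, T]
r5 m[rain→φ1] = [T, F]
r5 m[rain→φ2] = [T, F]
r5 m[rain→φ5] = [T, F]
r5 m[cld→φ0] = [T, T]
r5 m[cld→φ1] = [T, F]
r5 m[slip→φ2] = [T, T]
r5 m[sprk→φ6] = [T, T]
r5 m[sprk→φ7] = [T, T]
r5 m[sprk→φ10] = [T, T]
r5 m[snow→φ5] = [F, T]
r5 m[snow→φ8] = [T, T]
r5 m[ice→φ3] = [F, T]
r5 m[ice→φ4] = [T, T]
r5 m[fog→φ4] = [T, T]
r5 m[wet→φ1] = [F, T]
r5 m[wet→φ9] = [T, T]
r6 m[φ0→sun] = [T, T]
r6 m[φ0→cld] = [T, F]
r6 m[φ1→rain] = [T, F]
r6 m[φ1→cld] = [T, T]
r6 m[φ1→wet] = [T, T]
r6 m[φ2→rain] = [T, T]
r6 m[φ2→slip] = [T, F]
r6 m[φ3→sun] = [T, T]
r6 m[φ3→ice] = [T, T]
r6 m[φ4→ice] = [F, T]
r6 m[φ4→fog] = [F, T]
r6 m[φ5→rain] = [T, F]
r6 m[φ5→snow] = [T, T]
r6 m[φ6→sun] = [T, F]
r6 m[φ6→sprk] = [T, T]
r6 m[φ7→sprk] = [T, T]
r6 m[φ8→snow] = [F, T]
r6 m[φ9→wet] = [F, T]
r6 m[φ10→sprk] = [T, T]
r6 m[sun→φ0] = [T, F]
r6 m[sun→φ3] = [T, F]
r6 m[sun→φ6] = [T, T]
r6 m[rain→φ1] = [T, F]
r6 m[rain→φ2] = [T, F]
r6 m[rain→φ5] = [T, F]
r6 m[cld→φ0] = [T, T]
r6 m[cld→φ1] = [T, F]
r6 m[slip→φ2] = [T, T]
r6 m[sprk→φ6] = [T, T]
r6 m[sprk→φ7] = [T, T]
r6 m[sprk→φ10] = [T, T]
r6 m[snow→φ5] = [F, T]
r6 m[snow→φ8] = [T, T]
r6 m[ice→φ3] = [F, T]
r6 m[ice→φ4] = [T, T]
r6 m[fog→φ4] = [T, T]
r6 m[wet→φ1] = [F, T]
r6 m[wet→φ9] = [T, T]
fixed point reached at round 6
b[cld] = ⊗ incoming = [T, F]

b[cld] = [T, F]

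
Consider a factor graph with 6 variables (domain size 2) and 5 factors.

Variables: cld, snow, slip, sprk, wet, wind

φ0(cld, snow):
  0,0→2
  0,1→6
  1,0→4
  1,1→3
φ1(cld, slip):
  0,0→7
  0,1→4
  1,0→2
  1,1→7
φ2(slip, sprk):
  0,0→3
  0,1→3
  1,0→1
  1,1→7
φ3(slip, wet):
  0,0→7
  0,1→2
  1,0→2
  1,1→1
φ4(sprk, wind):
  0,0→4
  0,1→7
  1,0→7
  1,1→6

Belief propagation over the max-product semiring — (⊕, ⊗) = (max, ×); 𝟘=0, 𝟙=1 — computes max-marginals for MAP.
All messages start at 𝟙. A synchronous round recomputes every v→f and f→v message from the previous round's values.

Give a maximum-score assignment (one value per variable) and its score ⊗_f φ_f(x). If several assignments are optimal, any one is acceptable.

init: all messages = 𝟙 over 2 values
r1 m[φ0→cld] = [6, 4]
r1 m[φ0→snow] = [4, 6]
r1 m[φ1→cld] = [7, 7]
r1 m[φ1→slip] = [7, 7]
r1 m[φ2→slip] = [3, 7]
r1 m[φ2→sprk] = [3, 7]
r1 m[φ3→slip] = [7, 2]
r1 m[φ3→wet] = [7, 2]
r1 m[φ4→sprk] = [7, 7]
r1 m[φ4→wind] = [7, 7]
r1 m[cld→φ0] = [1, 1]
r1 m[cld→φ1] = [1, 1]
r1 m[snow→φ0] = [1, 1]
r1 m[slip→φ1] = [1, 1]
r1 m[slip→φ2] = [1, 1]
r1 m[slip→φ3] = [1, 1]
r1 m[sprk→φ2] = [1, 1]
r1 m[sprk→φ4] = [1, 1]
r1 m[wet→φ3] = [1, 1]
r1 m[wind→φ4] = [1, 1]
r2 m[φ0→cld] = [6, 4]
r2 m[φ0→snow] = [4, 6]
r2 m[φ1→cld] = [7, 7]
r2 m[φ1→slip] = [7, 7]
r2 m[φ2→slip] = [3, 7]
r2 m[φ2→sprk] = [3, 7]
r2 m[φ3→slip] = [7, 2]
r2 m[φ3→wet] = [7, 2]
r2 m[φ4→sprk] = [7, 7]
r2 m[φ4→wind] = [7, 7]
r2 m[cld→φ0] = [7, 7]
r2 m[cld→φ1] = [6, 4]
r2 m[snow→φ0] = [1, 1]
r2 m[slip→φ1] = [21, 14]
r2 m[slip→φ2] = [49, 14]
r2 m[slip→φ3] = [21, 49]
r2 m[sprk→φ2] = [7, 7]
r2 m[sprk→φ4] = [3, 7]
r2 m[wet→φ3] = [1, 1]
r2 m[wind→φ4] = [1, 1]
r3 m[φ0→cld] = [6, 4]
r3 m[φ0→snow] = [28, 42]
r3 m[φ1→cld] = [147, 98]
r3 m[φ1→slip] = [42, 28]
r3 m[φ2→slip] = [21, 49]
r3 m[φ2→sprk] = [147, 147]
r3 m[φ3→slip] = [7, 2]
r3 m[φ3→wet] = [147, 49]
r3 m[φ4→sprk] = [7, 7]
r3 m[φ4→wind] = [49, 42]
r3 m[cld→φ0] = [7, 7]
r3 m[cld→φ1] = [6, 4]
r3 m[snow→φ0] = [1, 1]
r3 m[slip→φ1] = [21, 14]
r3 m[slip→φ2] = [49, 14]
r3 m[slip→φ3] = [21, 49]
r3 m[sprk→φ2] = [7, 7]
r3 m[sprk→φ4] = [3, 7]
r3 m[wet→φ3] = [1, 1]
r3 m[wind→φ4] = [1, 1]
r4 m[φ0→cld] = [6, 4]
r4 m[φ0→snow] = [28, 42]
r4 m[φ1→cld] = [147, 98]
r4 m[φ1→slip] = [42, 28]
r4 m[φ2→slip] = [21, 49]
r4 m[φ2→sprk] = [147, 147]
r4 m[φ3→slip] = [7, 2]
r4 m[φ3→wet] = [147, 49]
r4 m[φ4→sprk] = [7, 7]
r4 m[φ4→wind] = [49, 42]
r4 m[cld→φ0] = [147, 98]
r4 m[cld→φ1] = [6, 4]
r4 m[snow→φ0] = [1, 1]
r4 m[slip→φ1] = [147, 98]
r4 m[slip→φ2] = [294, 56]
r4 m[slip→φ3] = [882, 1372]
r4 m[sprk→φ2] = [7, 7]
r4 m[sprk→φ4] = [147, 147]
r4 m[wet→φ3] = [1, 1]
r4 m[wind→φ4] = [1, 1]
r5 m[φ0→cld] = [6, 4]
r5 m[φ0→snow] = [392, 882]
r5 m[φ1→cld] = [1029, 686]
r5 m[φ1→slip] = [42, 28]
r5 m[φ2→slip] = [21, 49]
r5 m[φ2→sprk] = [882, 882]
r5 m[φ3→slip] = [7, 2]
r5 m[φ3→wet] = [6174, 1764]
r5 m[φ4→sprk] = [7, 7]
r5 m[φ4→wind] = [1029, 1029]
r5 m[cld→φ0] = [147, 98]
r5 m[cld→φ1] = [6, 4]
r5 m[snow→φ0] = [1, 1]
r5 m[slip→φ1] = [147, 98]
r5 m[slip→φ2] = [294, 56]
r5 m[slip→φ3] = [882, 1372]
r5 m[sprk→φ2] = [7, 7]
r5 m[sprk→φ4] = [147, 147]
r5 m[wet→φ3] = [1, 1]
r5 m[wind→φ4] = [1, 1]
r6 m[φ0→cld] = [6, 4]
r6 m[φ0→snow] = [392, 882]
r6 m[φ1→cld] = [1029, 686]
r6 m[φ1→slip] = [42, 28]
r6 m[φ2→slip] = [21, 49]
r6 m[φ2→sprk] = [882, 882]
r6 m[φ3→slip] = [7, 2]
r6 m[φ3→wet] = [6174, 1764]
r6 m[φ4→sprk] = [7, 7]
r6 m[φ4→wind] = [1029, 1029]
r6 m[cld→φ0] = [1029, 686]
r6 m[cld→φ1] = [6, 4]
r6 m[snow→φ0] = [1, 1]
r6 m[slip→φ1] = [147, 98]
r6 m[slip→φ2] = [294, 56]
r6 m[slip→φ3] = [882, 1372]
r6 m[sprk→φ2] = [7, 7]
r6 m[sprk→φ4] = [882, 882]
r6 m[wet→φ3] = [1, 1]
r6 m[wind→φ4] = [1, 1]
r7 m[φ0→cld] = [6, 4]
r7 m[φ0→snow] = [2744, 6174]
r7 m[φ1→cld] = [1029, 686]
r7 m[φ1→slip] = [42, 28]
r7 m[φ2→slip] = [21, 49]
r7 m[φ2→sprk] = [882, 882]
r7 m[φ3→slip] = [7, 2]
r7 m[φ3→wet] = [6174, 1764]
r7 m[φ4→sprk] = [7, 7]
r7 m[φ4→wind] = [6174, 6174]
r7 m[cld→φ0] = [1029, 686]
r7 m[cld→φ1] = [6, 4]
r7 m[snow→φ0] = [1, 1]
r7 m[slip→φ1] = [147, 98]
r7 m[slip→φ2] = [294, 56]
r7 m[slip→φ3] = [882, 1372]
r7 m[sprk→φ2] = [7, 7]
r7 m[sprk→φ4] = [882, 882]
r7 m[wet→φ3] = [1, 1]
r7 m[wind→φ4] = [1, 1]
r8 m[φ0→cld] = [6, 4]
r8 m[φ0→snow] = [2744, 6174]
r8 m[φ1→cld] = [1029, 686]
r8 m[φ1→slip] = [42, 28]
r8 m[φ2→slip] = [21, 49]
r8 m[φ2→sprk] = [882, 882]
r8 m[φ3→slip] = [7, 2]
r8 m[φ3→wet] = [6174, 1764]
r8 m[φ4→sprk] = [7, 7]
r8 m[φ4→wind] = [6174, 6174]
r8 m[cld→φ0] = [1029, 686]
r8 m[cld→φ1] = [6, 4]
r8 m[snow→φ0] = [1, 1]
r8 m[slip→φ1] = [147, 98]
r8 m[slip→φ2] = [294, 56]
r8 m[slip→φ3] = [882, 1372]
r8 m[sprk→φ2] = [7, 7]
r8 m[sprk→φ4] = [882, 882]
r8 m[wet→φ3] = [1, 1]
r8 m[wind→φ4] = [1, 1]
fixed point reached at round 8
traceback from cld: (cld=0, snow=1, slip=0, sprk=0, wet=0, wind=1), score=6174

assignment: (cld=0, snow=1, slip=0, sprk=0, wet=0, wind=1); score = 6174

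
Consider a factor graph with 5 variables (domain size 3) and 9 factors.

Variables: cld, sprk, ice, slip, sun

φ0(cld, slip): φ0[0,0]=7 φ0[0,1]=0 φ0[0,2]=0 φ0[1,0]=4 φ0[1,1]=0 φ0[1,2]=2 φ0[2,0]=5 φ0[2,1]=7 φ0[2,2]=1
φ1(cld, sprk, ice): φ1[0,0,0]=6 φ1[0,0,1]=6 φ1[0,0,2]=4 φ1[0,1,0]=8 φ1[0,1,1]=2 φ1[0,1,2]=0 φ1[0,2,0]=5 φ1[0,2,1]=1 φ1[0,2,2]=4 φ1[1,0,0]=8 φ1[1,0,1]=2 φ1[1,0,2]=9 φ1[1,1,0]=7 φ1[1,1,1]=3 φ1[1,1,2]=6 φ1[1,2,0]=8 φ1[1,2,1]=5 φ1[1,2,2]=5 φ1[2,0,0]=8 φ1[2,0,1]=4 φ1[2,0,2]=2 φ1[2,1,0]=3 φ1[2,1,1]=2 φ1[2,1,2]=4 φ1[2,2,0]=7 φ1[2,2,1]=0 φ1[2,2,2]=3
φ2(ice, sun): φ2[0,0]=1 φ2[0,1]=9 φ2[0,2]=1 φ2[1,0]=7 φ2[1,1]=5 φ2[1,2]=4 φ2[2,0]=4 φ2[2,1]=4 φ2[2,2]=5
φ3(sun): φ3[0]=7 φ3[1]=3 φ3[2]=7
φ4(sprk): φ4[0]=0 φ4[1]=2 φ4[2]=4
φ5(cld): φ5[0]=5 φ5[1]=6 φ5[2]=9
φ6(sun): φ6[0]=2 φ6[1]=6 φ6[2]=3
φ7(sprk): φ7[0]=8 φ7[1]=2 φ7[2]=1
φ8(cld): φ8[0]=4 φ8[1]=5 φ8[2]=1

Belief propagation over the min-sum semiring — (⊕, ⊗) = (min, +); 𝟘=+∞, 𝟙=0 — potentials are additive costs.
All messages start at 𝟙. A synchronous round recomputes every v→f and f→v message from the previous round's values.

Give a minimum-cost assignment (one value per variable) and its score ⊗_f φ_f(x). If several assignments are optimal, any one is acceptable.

assignment: (cld=0, sprk=1, ice=2, slip=1, sun=0); score = 26

init: all messages = 𝟙 over 3 values
r1 m[φ0→cld] = [0, 0, 1]
r1 m[φ0→slip] = [4, 0, 0]
r1 m[φ1→cld] = [0, 2, 0]
r1 m[φ1→sprk] = [2, 0, 0]
r1 m[φ1→ice] = [3, 0, 0]
r1 m[φ2→ice] = [1, 4, 4]
r1 m[φ2→sun] = [1, 4, 1]
r1 m[φ3→sun] = [7, 3, 7]
r1 m[φ4→sprk] = [0, 2, 4]
r1 m[φ5→cld] = [5, 6, 9]
r1 m[φ6→sun] = [2, 6, 3]
r1 m[φ7→sprk] = [8, 2, 1]
r1 m[φ8→cld] = [4, 5, 1]
r1 m[cld→φ0] = [0, 0, 0]
r1 m[cld→φ1] = [0, 0, 0]
r1 m[cld→φ5] = [0, 0, 0]
r1 m[cld→φ8] = [0, 0, 0]
r1 m[sprk→φ1] = [0, 0, 0]
r1 m[sprk→φ4] = [0, 0, 0]
r1 m[sprk→φ7] = [0, 0, 0]
r1 m[ice→φ1] = [0, 0, 0]
r1 m[ice→φ2] = [0, 0, 0]
r1 m[slip→φ0] = [0, 0, 0]
r1 m[sun→φ2] = [0, 0, 0]
r1 m[sun→φ3] = [0, 0, 0]
r1 m[sun→φ6] = [0, 0, 0]
r2 m[φ0→cld] = [0, 0, 1]
r2 m[φ0→slip] = [4, 0, 0]
r2 m[φ1→cld] = [0, 2, 0]
r2 m[φ1→sprk] = [2, 0, 0]
r2 m[φ1→ice] = [3, 0, 0]
r2 m[φ2→ice] = [1, 4, 4]
r2 m[φ2→sun] = [1, 4, 1]
r2 m[φ3→sun] = [7, 3, 7]
r2 m[φ4→sprk] = [0, 2, 4]
r2 m[φ5→cld] = [5, 6, 9]
r2 m[φ6→sun] = [2, 6, 3]
r2 m[φ7→sprk] = [8, 2, 1]
r2 m[φ8→cld] = [4, 5, 1]
r2 m[cld→φ0] = [9, 13, 10]
r2 m[cld→φ1] = [9, 11, 11]
r2 m[cld→φ5] = [4, 7, 2]
r2 m[cld→φ8] = [5, 8, 10]
r2 m[sprk→φ1] = [8, 4, 5]
r2 m[sprk→φ4] = [10, 2, 1]
r2 m[sprk→φ7] = [2, 2, 4]
r2 m[ice→φ1] = [1, 4, 4]
r2 m[ice→φ2] = [3, 0, 0]
r2 m[slip→φ0] = [0, 0, 0]
r2 m[sun→φ2] = [9, 9, 10]
r2 m[sun→φ3] = [3, 10, 4]
r2 m[sun→φ6] = [8, 7, 8]
r3 m[φ0→cld] = [0, 0, 1]
r3 m[φ0→slip] = [15, 9, 9]
r3 m[φ1→cld] = [8, 11, 8]
r3 m[φ1→sprk] = [16, 13, 14]
r3 m[φ1→ice] = [18, 15, 13]
r3 m[φ2→ice] = [10, 14, 13]
r3 m[φ2→sun] = [4, 4, 4]
r3 m[φ3→sun] = [7, 3, 7]
r3 m[φ4→sprk] = [0, 2, 4]
r3 m[φ5→cld] = [5, 6, 9]
r3 m[φ6→sun] = [2, 6, 3]
r3 m[φ7→sprk] = [8, 2, 1]
r3 m[φ8→cld] = [4, 5, 1]
r3 m[cld→φ0] = [9, 13, 10]
r3 m[cld→φ1] = [9, 11, 11]
r3 m[cld→φ5] = [4, 7, 2]
r3 m[cld→φ8] = [5, 8, 10]
r3 m[sprk→φ1] = [8, 4, 5]
r3 m[sprk→φ4] = [10, 2, 1]
r3 m[sprk→φ7] = [2, 2, 4]
r3 m[ice→φ1] = [1, 4, 4]
r3 m[ice→φ2] = [3, 0, 0]
r3 m[slip→φ0] = [0, 0, 0]
r3 m[sun→φ2] = [9, 9, 10]
r3 m[sun→φ3] = [3, 10, 4]
r3 m[sun→φ6] = [8, 7, 8]
r4 m[φ0→cld] = [0, 0, 1]
r4 m[φ0→slip] = [15, 9, 9]
r4 m[φ1→cld] = [8, 11, 8]
r4 m[φ1→sprk] = [16, 13, 14]
r4 m[φ1→ice] = [18, 15, 13]
r4 m[φ2→ice] = [10, 14, 13]
r4 m[φ2→sun] = [4, 4, 4]
r4 m[φ3→sun] = [7, 3, 7]
r4 m[φ4→sprk] = [0, 2, 4]
r4 m[φ5→cld] = [5, 6, 9]
r4 m[φ6→sun] = [2, 6, 3]
r4 m[φ7→sprk] = [8, 2, 1]
r4 m[φ8→cld] = [4, 5, 1]
r4 m[cld→φ0] = [17, 22, 18]
r4 m[cld→φ1] = [9, 11, 11]
r4 m[cld→φ5] = [12, 16, 10]
r4 m[cld→φ8] = [13, 17, 18]
r4 m[sprk→φ1] = [8, 4, 5]
r4 m[sprk→φ4] = [24, 15, 15]
r4 m[sprk→φ7] = [16, 15, 18]
r4 m[ice→φ1] = [10, 14, 13]
r4 m[ice→φ2] = [18, 15, 13]
r4 m[slip→φ0] = [0, 0, 0]
r4 m[sun→φ2] = [9, 9, 10]
r4 m[sun→φ3] = [6, 10, 7]
r4 m[sun→φ6] = [11, 7, 11]
r5 m[φ0→cld] = [0, 0, 1]
r5 m[φ0→slip] = [23, 17, 17]
r5 m[φ1→cld] = [17, 21, 17]
r5 m[φ1→sprk] = [25, 22, 24]
r5 m[φ1→ice] = [18, 15, 13]
r5 m[φ2→ice] = [10, 14, 13]
r5 m[φ2→sun] = [17, 17, 18]
r5 m[φ3→sun] = [7, 3, 7]
r5 m[φ4→sprk] = [0, 2, 4]
r5 m[φ5→cld] = [5, 6, 9]
r5 m[φ6→sun] = [2, 6, 3]
r5 m[φ7→sprk] = [8, 2, 1]
r5 m[φ8→cld] = [4, 5, 1]
r5 m[cld→φ0] = [17, 22, 18]
r5 m[cld→φ1] = [9, 11, 11]
r5 m[cld→φ5] = [12, 16, 10]
r5 m[cld→φ8] = [13, 17, 18]
r5 m[sprk→φ1] = [8, 4, 5]
r5 m[sprk→φ4] = [24, 15, 15]
r5 m[sprk→φ7] = [16, 15, 18]
r5 m[ice→φ1] = [10, 14, 13]
r5 m[ice→φ2] = [18, 15, 13]
r5 m[slip→φ0] = [0, 0, 0]
r5 m[sun→φ2] = [9, 9, 10]
r5 m[sun→φ3] = [6, 10, 7]
r5 m[sun→φ6] = [11, 7, 11]
r6 m[φ0→cld] = [0, 0, 1]
r6 m[φ0→slip] = [23, 17, 17]
r6 m[φ1→cld] = [17, 21, 17]
r6 m[φ1→sprk] = [25, 22, 24]
r6 m[φ1→ice] = [18, 15, 13]
r6 m[φ2→ice] = [10, 14, 13]
r6 m[φ2→sun] = [17, 17, 18]
r6 m[φ3→sun] = [7, 3, 7]
r6 m[φ4→sprk] = [0, 2, 4]
r6 m[φ5→cld] = [5, 6, 9]
r6 m[φ6→sun] = [2, 6, 3]
r6 m[φ7→sprk] = [8, 2, 1]
r6 m[φ8→cld] = [4, 5, 1]
r6 m[cld→φ0] = [26, 32, 27]
r6 m[cld→φ1] = [9, 11, 11]
r6 m[cld→φ5] = [21, 26, 19]
r6 m[cld→φ8] = [22, 27, 27]
r6 m[sprk→φ1] = [8, 4, 5]
r6 m[sprk→φ4] = [33, 24, 25]
r6 m[sprk→φ7] = [25, 24, 28]
r6 m[ice→φ1] = [10, 14, 13]
r6 m[ice→φ2] = [18, 15, 13]
r6 m[slip→φ0] = [0, 0, 0]
r6 m[sun→φ2] = [9, 9, 10]
r6 m[sun→φ3] = [19, 23, 21]
r6 m[sun→φ6] = [24, 20, 25]
r7 m[φ0→cld] = [0, 0, 1]
r7 m[φ0→slip] = [32, 26, 26]
r7 m[φ1→cld] = [17, 21, 17]
r7 m[φ1→sprk] = [25, 22, 24]
r7 m[φ1→ice] = [18, 15, 13]
r7 m[φ2→ice] = [10, 14, 13]
r7 m[φ2→sun] = [17, 17, 18]
r7 m[φ3→sun] = [7, 3, 7]
r7 m[φ4→sprk] = [0, 2, 4]
r7 m[φ5→cld] = [5, 6, 9]
r7 m[φ6→sun] = [2, 6, 3]
r7 m[φ7→sprk] = [8, 2, 1]
r7 m[φ8→cld] = [4, 5, 1]
r7 m[cld→φ0] = [26, 32, 27]
r7 m[cld→φ1] = [9, 11, 11]
r7 m[cld→φ5] = [21, 26, 19]
r7 m[cld→φ8] = [22, 27, 27]
r7 m[sprk→φ1] = [8, 4, 5]
r7 m[sprk→φ4] = [33, 24, 25]
r7 m[sprk→φ7] = [25, 24, 28]
r7 m[ice→φ1] = [10, 14, 13]
r7 m[ice→φ2] = [18, 15, 13]
r7 m[slip→φ0] = [0, 0, 0]
r7 m[sun→φ2] = [9, 9, 10]
r7 m[sun→φ3] = [19, 23, 21]
r7 m[sun→φ6] = [24, 20, 25]
r8 m[φ0→cld] = [0, 0, 1]
r8 m[φ0→slip] = [32, 26, 26]
r8 m[φ1→cld] = [17, 21, 17]
r8 m[φ1→sprk] = [25, 22, 24]
r8 m[φ1→ice] = [18, 15, 13]
r8 m[φ2→ice] = [10, 14, 13]
r8 m[φ2→sun] = [17, 17, 18]
r8 m[φ3→sun] = [7, 3, 7]
r8 m[φ4→sprk] = [0, 2, 4]
r8 m[φ5→cld] = [5, 6, 9]
r8 m[φ6→sun] = [2, 6, 3]
r8 m[φ7→sprk] = [8, 2, 1]
r8 m[φ8→cld] = [4, 5, 1]
r8 m[cld→φ0] = [26, 32, 27]
r8 m[cld→φ1] = [9, 11, 11]
r8 m[cld→φ5] = [21, 26, 19]
r8 m[cld→φ8] = [22, 27, 27]
r8 m[sprk→φ1] = [8, 4, 5]
r8 m[sprk→φ4] = [33, 24, 25]
r8 m[sprk→φ7] = [25, 24, 28]
r8 m[ice→φ1] = [10, 14, 13]
r8 m[ice→φ2] = [18, 15, 13]
r8 m[slip→φ0] = [0, 0, 0]
r8 m[sun→φ2] = [9, 9, 10]
r8 m[sun→φ3] = [19, 23, 21]
r8 m[sun→φ6] = [24, 20, 25]
fixed point reached at round 8
traceback from cld: (cld=0, sprk=1, ice=2, slip=1, sun=0), score=26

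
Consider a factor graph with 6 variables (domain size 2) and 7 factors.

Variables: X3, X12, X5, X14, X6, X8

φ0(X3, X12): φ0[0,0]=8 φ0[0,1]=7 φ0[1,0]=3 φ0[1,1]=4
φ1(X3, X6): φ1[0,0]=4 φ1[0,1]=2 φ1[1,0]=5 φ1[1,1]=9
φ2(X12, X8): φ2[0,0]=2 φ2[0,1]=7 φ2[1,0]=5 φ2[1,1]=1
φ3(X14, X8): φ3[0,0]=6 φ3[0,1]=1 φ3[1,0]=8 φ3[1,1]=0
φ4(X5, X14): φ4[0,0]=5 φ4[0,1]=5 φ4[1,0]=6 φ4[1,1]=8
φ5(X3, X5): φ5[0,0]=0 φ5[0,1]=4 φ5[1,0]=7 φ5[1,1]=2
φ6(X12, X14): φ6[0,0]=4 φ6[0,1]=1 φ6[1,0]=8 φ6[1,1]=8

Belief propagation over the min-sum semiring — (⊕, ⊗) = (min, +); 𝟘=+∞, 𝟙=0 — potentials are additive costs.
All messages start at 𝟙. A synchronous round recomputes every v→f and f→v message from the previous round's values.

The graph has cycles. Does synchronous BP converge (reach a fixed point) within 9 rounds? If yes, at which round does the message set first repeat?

NOT CONVERGED within 9 rounds

init: all messages = 𝟙 over 2 values
r1 m[φ0→X3] = [7, 3]
r1 m[φ0→X12] = [3, 4]
r1 m[φ1→X3] = [2, 5]
r1 m[φ1→X6] = [4, 2]
r1 m[φ2→X12] = [2, 1]
r1 m[φ2→X8] = [2, 1]
r1 m[φ3→X14] = [1, 0]
r1 m[φ3→X8] = [6, 0]
r1 m[φ4→X5] = [5, 6]
r1 m[φ4→X14] = [5, 5]
r1 m[φ5→X3] = [0, 2]
r1 m[φ5→X5] = [0, 2]
r1 m[φ6→X12] = [1, 8]
r1 m[φ6→X14] = [4, 1]
r1 m[X3→φ0] = [0, 0]
r1 m[X3→φ1] = [0, 0]
r1 m[X3→φ5] = [0, 0]
r1 m[X12→φ0] = [0, 0]
r1 m[X12→φ2] = [0, 0]
r1 m[X12→φ6] = [0, 0]
r1 m[X5→φ4] = [0, 0]
r1 m[X5→φ5] = [0, 0]
r1 m[X14→φ3] = [0, 0]
r1 m[X14→φ4] = [0, 0]
r1 m[X14→φ6] = [0, 0]
r1 m[X6→φ1] = [0, 0]
r1 m[X8→φ2] = [0, 0]
r1 m[X8→φ3] = [0, 0]
r2 m[φ0→X3] = [7, 3]
r2 m[φ0→X12] = [3, 4]
r2 m[φ1→X3] = [2, 5]
r2 m[φ1→X6] = [4, 2]
r2 m[φ2→X12] = [2, 1]
r2 m[φ2→X8] = [2, 1]
r2 m[φ3→X14] = [1, 0]
r2 m[φ3→X8] = [6, 0]
r2 m[φ4→X5] = [5, 6]
r2 m[φ4→X14] = [5, 5]
r2 m[φ5→X3] = [0, 2]
r2 m[φ5→X5] = [0, 2]
r2 m[φ6→X12] = [1, 8]
r2 m[φ6→X14] = [4, 1]
r2 m[X3→φ0] = [2, 7]
r2 m[X3→φ1] = [7, 5]
r2 m[X3→φ5] = [9, 8]
r2 m[X12→φ0] = [3, 9]
r2 m[X12→φ2] = [4, 12]
r2 m[X12→φ6] = [5, 5]
r2 m[X5→φ4] = [0, 2]
r2 m[X5→φ5] = [5, 6]
r2 m[X14→φ3] = [9, 6]
r2 m[X14→φ4] = [5, 1]
r2 m[X14→φ6] = [6, 5]
r2 m[X6→φ1] = [0, 0]
r2 m[X8→φ2] = [6, 0]
r2 m[X8→φ3] = [2, 1]
r3 m[φ0→X3] = [11, 6]
r3 m[φ0→X12] = [10, 9]
r3 m[φ1→X3] = [2, 5]
r3 m[φ1→X6] = [10, 9]
r3 m[φ2→X12] = [7, 1]
r3 m[φ2→X8] = [6, 11]
r3 m[φ3→X14] = [2, 1]
r3 m[φ3→X8] = [14, 6]
r3 m[φ4→X5] = [6, 9]
r3 m[φ4→X14] = [5, 5]
r3 m[φ5→X3] = [5, 8]
r3 m[φ5→X5] = [9, 10]
r3 m[φ6→X12] = [6, 13]
r3 m[φ6→X14] = [9, 6]
r3 m[X3→φ0] = [2, 7]
r3 m[X3→φ1] = [7, 5]
r3 m[X3→φ5] = [9, 8]
r3 m[X12→φ0] = [3, 9]
r3 m[X12→φ2] = [4, 12]
r3 m[X12→φ6] = [5, 5]
r3 m[X5→φ4] = [0, 2]
r3 m[X5→φ5] = [5, 6]
r3 m[X14→φ3] = [9, 6]
r3 m[X14→φ4] = [5, 1]
r3 m[X14→φ6] = [6, 5]
r3 m[X6→φ1] = [0, 0]
r3 m[X8→φ2] = [6, 0]
r3 m[X8→φ3] = [2, 1]
r4 m[φ0→X3] = [11, 6]
r4 m[φ0→X12] = [10, 9]
r4 m[φ1→X3] = [2, 5]
r4 m[φ1→X6] = [10, 9]
r4 m[φ2→X12] = [7, 1]
r4 m[φ2→X8] = [6, 11]
r4 m[φ3→X14] = [2, 1]
r4 m[φ3→X8] = [14, 6]
r4 m[φ4→X5] = [6, 9]
r4 m[φ4→X14] = [5, 5]
r4 m[φ5→X3] = [5, 8]
r4 m[φ5→X5] = [9, 10]
r4 m[φ6→X12] = [6, 13]
r4 m[φ6→X14] = [9, 6]
r4 m[X3→φ0] = [7, 13]
r4 m[X3→φ1] = [16, 14]
r4 m[X3→φ5] = [13, 11]
r4 m[X12→φ0] = [13, 14]
r4 m[X12→φ2] = [16, 22]
r4 m[X12→φ6] = [17, 10]
r4 m[X5→φ4] = [9, 10]
r4 m[X5→φ5] = [6, 9]
r4 m[X14→φ3] = [14, 11]
r4 m[X14→φ4] = [11, 7]
r4 m[X14→φ6] = [7, 6]
r4 m[X6→φ1] = [0, 0]
r4 m[X8→φ2] = [14, 6]
r4 m[X8→φ3] = [6, 11]
r5 m[φ0→X3] = [21, 16]
r5 m[φ0→X12] = [15, 14]
r5 m[φ1→X3] = [2, 5]
r5 m[φ1→X6] = [19, 18]
r5 m[φ2→X12] = [13, 7]
r5 m[φ2→X8] = [18, 23]
r5 m[φ3→X14] = [12, 11]
r5 m[φ3→X8] = [19, 11]
r5 m[φ4→X5] = [12, 15]
r5 m[φ4→X14] = [14, 14]
r5 m[φ5→X3] = [6, 11]
r5 m[φ5→X5] = [13, 13]
r5 m[φ6→X12] = [7, 14]
r5 m[φ6→X14] = [18, 18]
r5 m[X3→φ0] = [7, 13]
r5 m[X3→φ1] = [16, 14]
r5 m[X3→φ5] = [13, 11]
r5 m[X12→φ0] = [13, 14]
r5 m[X12→φ2] = [16, 22]
r5 m[X12→φ6] = [17, 10]
r5 m[X5→φ4] = [9, 10]
r5 m[X5→φ5] = [6, 9]
r5 m[X14→φ3] = [14, 11]
r5 m[X14→φ4] = [11, 7]
r5 m[X14→φ6] = [7, 6]
r5 m[X6→φ1] = [0, 0]
r5 m[X8→φ2] = [14, 6]
r5 m[X8→φ3] = [6, 11]
r6 m[φ0→X3] = [21, 16]
r6 m[φ0→X12] = [15, 14]
r6 m[φ1→X3] = [2, 5]
r6 m[φ1→X6] = [19, 18]
r6 m[φ2→X12] = [13, 7]
r6 m[φ2→X8] = [18, 23]
r6 m[φ3→X14] = [12, 11]
r6 m[φ3→X8] = [19, 11]
r6 m[φ4→X5] = [12, 15]
r6 m[φ4→X14] = [14, 14]
r6 m[φ5→X3] = [6, 11]
r6 m[φ5→X5] = [13, 13]
r6 m[φ6→X12] = [7, 14]
r6 m[φ6→X14] = [18, 18]
r6 m[X3→φ0] = [8, 16]
r6 m[X3→φ1] = [27, 27]
r6 m[X3→φ5] = [23, 21]
r6 m[X12→φ0] = [20, 21]
r6 m[X12→φ2] = [22, 28]
r6 m[X12→φ6] = [28, 21]
r6 m[X5→φ4] = [13, 13]
r6 m[X5→φ5] = [12, 15]
r6 m[X14→φ3] = [32, 32]
r6 m[X14→φ4] = [30, 29]
r6 m[X14→φ6] = [26, 25]
r6 m[X6→φ1] = [0, 0]
r6 m[X8→φ2] = [19, 11]
r6 m[X8→φ3] = [18, 23]
r7 m[φ0→X3] = [28, 23]
r7 m[φ0→X12] = [16, 15]
r7 m[φ1→X3] = [2, 5]
r7 m[φ1→X6] = [31, 29]
r7 m[φ2→X12] = [18, 12]
r7 m[φ2→X8] = [24, 29]
r7 m[φ3→X14] = [24, 23]
r7 m[φ3→X8] = [38, 32]
r7 m[φ4→X5] = [34, 36]
r7 m[φ4→X14] = [18, 18]
r7 m[φ5→X3] = [12, 17]
r7 m[φ5→X5] = [23, 23]
r7 m[φ6→X12] = [26, 33]
r7 m[φ6→X14] = [29, 29]
r7 m[X3→φ0] = [8, 16]
r7 m[X3→φ1] = [27, 27]
r7 m[X3→φ5] = [23, 21]
r7 m[X12→φ0] = [20, 21]
r7 m[X12→φ2] = [22, 28]
r7 m[X12→φ6] = [28, 21]
r7 m[X5→φ4] = [13, 13]
r7 m[X5→φ5] = [12, 15]
r7 m[X14→φ3] = [32, 32]
r7 m[X14→φ4] = [30, 29]
r7 m[X14→φ6] = [26, 25]
r7 m[X6→φ1] = [0, 0]
r7 m[X8→φ2] = [19, 11]
r7 m[X8→φ3] = [18, 23]
r8 m[φ0→X3] = [28, 23]
r8 m[φ0→X12] = [16, 15]
r8 m[φ1→X3] = [2, 5]
r8 m[φ1→X6] = [31, 29]
r8 m[φ2→X12] = [18, 12]
r8 m[φ2→X8] = [24, 29]
r8 m[φ3→X14] = [24, 23]
r8 m[φ3→X8] = [38, 32]
r8 m[φ4→X5] = [34, 36]
r8 m[φ4→X14] = [18, 18]
r8 m[φ5→X3] = [12, 17]
r8 m[φ5→X5] = [23, 23]
r8 m[φ6→X12] = [26, 33]
r8 m[φ6→X14] = [29, 29]
r8 m[X3→φ0] = [14, 22]
r8 m[X3→φ1] = [40, 40]
r8 m[X3→φ5] = [30, 28]
r8 m[X12→φ0] = [44, 45]
r8 m[X12→φ2] = [42, 48]
r8 m[X12→φ6] = [34, 27]
r8 m[X5→φ4] = [23, 23]
r8 m[X5→φ5] = [34, 36]
r8 m[X14→φ3] = [47, 47]
r8 m[X14→φ4] = [53, 52]
r8 m[X14→φ6] = [42, 41]
r8 m[X6→φ1] = [0, 0]
r8 m[X8→φ2] = [38, 32]
r8 m[X8→φ3] = [24, 29]
r9 m[φ0→X3] = [52, 47]
r9 m[φ0→X12] = [22, 21]
r9 m[φ1→X3] = [2, 5]
r9 m[φ1→X6] = [44, 42]
r9 m[φ2→X12] = [39, 33]
r9 m[φ2→X8] = [44, 49]
r9 m[φ3→X14] = [30, 29]
r9 m[φ3→X8] = [53, 47]
r9 m[φ4→X5] = [57, 59]
r9 m[φ4→X14] = [28, 28]
r9 m[φ5→X3] = [34, 38]
r9 m[φ5→X5] = [30, 30]
r9 m[φ6→X12] = [42, 49]
r9 m[φ6→X14] = [35, 35]
r9 m[X3→φ0] = [14, 22]
r9 m[X3→φ1] = [40, 40]
r9 m[X3→φ5] = [30, 28]
r9 m[X12→φ0] = [44, 45]
r9 m[X12→φ2] = [42, 48]
r9 m[X12→φ6] = [34, 27]
r9 m[X5→φ4] = [23, 23]
r9 m[X5→φ5] = [34, 36]
r9 m[X14→φ3] = [47, 47]
r9 m[X14→φ4] = [53, 52]
r9 m[X14→φ6] = [42, 41]
r9 m[X6→φ1] = [0, 0]
r9 m[X8→φ2] = [38, 32]
r9 m[X8→φ3] = [24, 29]
no fixed point within 9 rounds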